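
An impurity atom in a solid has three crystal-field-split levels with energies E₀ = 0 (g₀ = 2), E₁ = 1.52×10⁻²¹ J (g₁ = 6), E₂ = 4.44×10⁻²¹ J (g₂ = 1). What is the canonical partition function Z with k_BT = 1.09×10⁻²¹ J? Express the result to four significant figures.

Eᵢ/kT = 0, 1.39450, 4.07339.
Z = Σ gᵢe^(−Eᵢ/kT) = 2·e^(−0) + 6·e^(−1.39450) + 1·e^(−4.07339) = 2.00000 + 1.48774 + 0.0170196 = 3.50476.

Z = 3.505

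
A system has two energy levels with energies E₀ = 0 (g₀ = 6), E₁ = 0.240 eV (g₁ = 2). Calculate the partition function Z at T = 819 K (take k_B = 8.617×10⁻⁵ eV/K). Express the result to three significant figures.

Z = 6.07

k_BT = 8.617×10⁻⁵ × 819 K = 0.070573 eV.
Eᵢ/kT = 0, 3.4007.
Z = Σ gᵢe^(−Eᵢ/kT) = 6·e^(−0) + 2·e^(−3.4007) = 6.0000 + 0.066700 = 6.0667.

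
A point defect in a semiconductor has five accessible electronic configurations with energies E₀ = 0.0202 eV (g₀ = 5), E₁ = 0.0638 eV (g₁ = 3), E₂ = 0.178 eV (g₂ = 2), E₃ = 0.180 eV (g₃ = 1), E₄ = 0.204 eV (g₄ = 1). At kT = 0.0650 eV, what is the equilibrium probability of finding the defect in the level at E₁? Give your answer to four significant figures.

Eᵢ/kT = 0.310769, 0.981538, 2.73846, 2.76923, 3.13846.
Z = Σ gᵢe^(−Eᵢ/kT) = 5·e^(−0.310769) + 3·e^(−0.981538) + 2·e^(−2.73846) + 1·e^(−2.76923) + 1·e^(−3.13846) = 3.66442 + 1.12420 + 0.129340 + 0.0627103 + 0.0433495 = 5.02402.
P₁ = g₁ e^(−E₁/kT) / Z = 1.12420/5.02402 = 0.2238.

0.2238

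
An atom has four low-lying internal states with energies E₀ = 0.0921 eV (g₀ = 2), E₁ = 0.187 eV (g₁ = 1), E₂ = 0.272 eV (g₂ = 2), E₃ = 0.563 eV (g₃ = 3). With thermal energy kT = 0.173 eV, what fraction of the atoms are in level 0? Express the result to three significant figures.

Eᵢ/kT = 0.53237, 1.0809, 1.5723, 3.2543.
Z = Σ gᵢe^(−Eᵢ/kT) = 2·e^(−0.53237) + 1·e^(−1.0809) + 2·e^(−1.5723) + 3·e^(−3.2543) = 1.1744 + 0.33929 + 0.41513 + 0.11582 = 2.0446.
P₀ = g₀ e^(−E₀/kT) / Z = 1.1744/2.0446 = 0.574.

0.574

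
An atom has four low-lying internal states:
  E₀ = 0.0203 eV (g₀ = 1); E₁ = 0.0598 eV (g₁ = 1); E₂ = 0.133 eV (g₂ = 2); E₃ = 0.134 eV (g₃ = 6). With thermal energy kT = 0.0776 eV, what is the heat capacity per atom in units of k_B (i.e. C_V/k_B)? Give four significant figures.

Eᵢ/kT = 0.261598, 0.770619, 1.71392, 1.72680.
Z = Σ gᵢe^(−Eᵢ/kT) = 1·e^(−0.261598) + 1·e^(−0.770619) + 2·e^(−1.71392) + 6·e^(−1.72680) = 0.769820 + 0.462727 + 0.360316 + 1.06712 = 2.65998.
⟨E⟩ = 0.0880512 eV, ⟨E²⟩ = 0.0103410 eV².
C_V/k_B = (⟨E²⟩ − ⟨E⟩²)/(kT)² = (0.0103410 − 0.00775301)/0.00602176 = 0.4298.

0.4298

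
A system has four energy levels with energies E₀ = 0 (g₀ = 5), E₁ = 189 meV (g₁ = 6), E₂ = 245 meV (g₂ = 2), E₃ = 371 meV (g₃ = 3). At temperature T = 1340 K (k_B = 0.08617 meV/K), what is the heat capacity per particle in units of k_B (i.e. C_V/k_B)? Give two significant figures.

k_BT = 0.08617 × 1340 K = 115.5 meV.
Eᵢ/kT = 0, 1.636, 2.121, 3.212.
Z = Σ gᵢe^(−Eᵢ/kT) = 5·e^(−0) + 6·e^(−1.636) + 2·e^(−2.121) + 3·e^(−3.212) = 5.000 + 1.169 + 0.2398 + 0.1208 = 6.530.
⟨E⟩ = 49.70 meV, ⟨E²⟩ = 11150 meV².
C_V/k_B = (⟨E²⟩ − ⟨E⟩²)/(kT)² = (11150 − 2470)/13340 = 0.65.

0.65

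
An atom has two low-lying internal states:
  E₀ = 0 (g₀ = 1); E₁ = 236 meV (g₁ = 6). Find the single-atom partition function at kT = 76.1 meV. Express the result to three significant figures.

Z = 1.27

Eᵢ/kT = 0, 3.1012.
Z = Σ gᵢe^(−Eᵢ/kT) = 1·e^(−0) + 6·e^(−3.1012) = 1.0000 + 0.26997 = 1.2700.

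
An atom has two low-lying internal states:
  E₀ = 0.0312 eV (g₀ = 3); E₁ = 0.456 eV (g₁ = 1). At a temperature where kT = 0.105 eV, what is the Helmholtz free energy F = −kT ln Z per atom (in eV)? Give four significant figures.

-0.08476 eV

Eᵢ/kT = 0.297143, 4.34286.
Z = Σ gᵢe^(−Eᵢ/kT) = 3·e^(−0.297143) + 1·e^(−4.34286) = 2.22881 + 0.0129993 = 2.24181.
F = −kT ln Z = −0.105 × ln(2.24181) = −0.105 × 0.807284 = -0.08476 eV.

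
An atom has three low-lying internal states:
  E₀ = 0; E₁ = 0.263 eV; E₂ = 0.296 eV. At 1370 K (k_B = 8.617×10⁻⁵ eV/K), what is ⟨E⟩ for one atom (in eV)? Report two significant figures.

0.044 eV

k_BT = 8.617×10⁻⁵ × 1370 K = 0.1181 eV.
Eᵢ/kT = 0, 2.227, 2.506.
Z = Σ e^(−Eᵢ/kT) = e^(−0) + e^(−2.227) + e^(−2.506) = 1.000 + 0.1079 + 0.08159 = 1.189.
⟨E⟩ = Σ Eᵢ e^(−Eᵢ/kT) / Z = (0·1.000 + 0.263·0.1079 + 0.296·0.08159) / 1.189 = 0.044 eV.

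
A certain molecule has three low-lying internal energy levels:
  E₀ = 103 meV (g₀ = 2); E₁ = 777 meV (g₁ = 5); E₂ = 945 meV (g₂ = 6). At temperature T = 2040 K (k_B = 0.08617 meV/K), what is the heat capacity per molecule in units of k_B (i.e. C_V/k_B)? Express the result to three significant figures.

1.18

k_BT = 0.08617 × 2040 K = 175.79 meV.
Eᵢ/kT = 0.58593, 4.4200, 5.3757.
Z = Σ gᵢe^(−Eᵢ/kT) = 2·e^(−0.58593) + 5·e^(−4.4200) + 6·e^(−5.3757) = 1.1132 + 0.060171 + 0.027766 = 1.2011.
⟨E⟩ = 156.23 meV, ⟨E²⟩ = 60722 meV².
C_V/k_B = (⟨E²⟩ − ⟨E⟩²)/(kT)² = (60722 − 24408)/30902 = 1.18.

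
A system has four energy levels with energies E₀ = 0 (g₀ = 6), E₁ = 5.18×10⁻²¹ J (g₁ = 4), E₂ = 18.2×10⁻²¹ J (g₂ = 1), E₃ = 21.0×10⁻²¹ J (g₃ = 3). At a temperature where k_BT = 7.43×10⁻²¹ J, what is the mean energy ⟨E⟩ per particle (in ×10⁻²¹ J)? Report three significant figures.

1.89 ×10⁻²¹ J

Eᵢ/kT = 0, 0.69717, 2.4495, 2.8264.
Z = Σ gᵢe^(−Eᵢ/kT) = 6·e^(−0) + 4·e^(−0.69717) + 1·e^(−2.4495) + 3·e^(−2.8264) = 6.0000 + 1.9920 + 0.086337 + 0.17768 = 8.2560.
⟨E⟩ = Σ Eᵢ gᵢe^(−Eᵢ/kT) / Z = (0·6.0000 + 5.18·1.9920 + 18.2·0.086337 + 21.0·0.17768) / 8.2560 = 1.89 ×10⁻²¹ J.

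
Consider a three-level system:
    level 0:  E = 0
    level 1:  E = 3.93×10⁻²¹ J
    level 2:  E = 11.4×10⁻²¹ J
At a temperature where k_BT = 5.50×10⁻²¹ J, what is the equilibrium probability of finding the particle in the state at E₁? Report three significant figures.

0.303

Eᵢ/kT = 0, 0.71455, 2.0727.
Z = Σ e^(−Eᵢ/kT) = e^(−0) + e^(−0.71455) + e^(−2.0727) = 1.0000 + 0.48941 + 0.12585 = 1.6153.
P₁ = e^(−E₁/kT) / Z = 0.48941/1.6153 = 0.303.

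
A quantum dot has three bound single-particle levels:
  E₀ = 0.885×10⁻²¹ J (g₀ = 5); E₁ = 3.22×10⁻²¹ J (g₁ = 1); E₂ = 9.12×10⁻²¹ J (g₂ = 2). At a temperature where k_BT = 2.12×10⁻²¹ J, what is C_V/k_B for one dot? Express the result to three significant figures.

0.181

Eᵢ/kT = 0.41745, 1.5189, 4.3019.
Z = Σ gᵢe^(−Eᵢ/kT) = 5·e^(−0.41745) + 1·e^(−1.5189) + 2·e^(−4.3019) = 3.2936 + 0.21895 + 0.027086 = 3.5396.
⟨E⟩ = 1.0925, ⟨E²⟩ = 2.0066.
C_V/k_B = (⟨E²⟩ − ⟨E⟩²)/(kT)² = (2.0066 − 1.1936)/4.4944 = 0.181.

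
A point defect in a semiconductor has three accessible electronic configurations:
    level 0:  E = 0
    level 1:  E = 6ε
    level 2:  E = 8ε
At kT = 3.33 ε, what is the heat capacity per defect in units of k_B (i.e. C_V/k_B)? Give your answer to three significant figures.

0.675

Eᵢ/kT = 0, 1.8018, 2.4024.
Z = Σ e^(−Eᵢ/kT) = e^(−0) + e^(−1.8018) + e^(−2.4024) = 1.0000 + 0.16500 + 0.090500 = 1.2555.
⟨E⟩ = 1.3652 ε, ⟨E²⟩ = 9.3445 ε².
C_V/k_B = (⟨E²⟩ − ⟨E⟩²)/(kT)² = (9.3445 − 1.8638)/11.089 = 0.675.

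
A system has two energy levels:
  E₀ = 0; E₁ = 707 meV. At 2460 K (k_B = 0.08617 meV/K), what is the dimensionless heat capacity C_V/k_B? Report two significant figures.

0.37

k_BT = 0.08617 × 2460 K = 212.0 meV.
Eᵢ/kT = 0, 3.335.
Z = Σ e^(−Eᵢ/kT) = e^(−0) + e^(−3.335) = 1.000 + 0.03561 = 1.036.
⟨E⟩ = 24.30 meV, ⟨E²⟩ = 17180 meV².
C_V/k_B = (⟨E²⟩ − ⟨E⟩²)/(kT)² = (17180 − 590.5)/44940 = 0.37.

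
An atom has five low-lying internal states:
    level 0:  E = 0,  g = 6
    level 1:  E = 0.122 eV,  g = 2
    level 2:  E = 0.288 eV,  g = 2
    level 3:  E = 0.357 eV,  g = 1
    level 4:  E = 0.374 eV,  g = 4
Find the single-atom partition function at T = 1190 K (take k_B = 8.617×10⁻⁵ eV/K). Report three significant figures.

Z = 6.86

k_BT = 8.617×10⁻⁵ × 1190 K = 0.10254 eV.
Eᵢ/kT = 0, 1.1898, 2.8087, 3.4816, 3.6474.
Z = Σ gᵢe^(−Eᵢ/kT) = 6·e^(−0) + 2·e^(−1.1898) + 2·e^(−2.8087) + 1·e^(−3.4816) + 4·e^(−3.6474) = 6.0000 + 0.60856 + 0.12057 + 0.030758 + 0.10424 = 6.8641.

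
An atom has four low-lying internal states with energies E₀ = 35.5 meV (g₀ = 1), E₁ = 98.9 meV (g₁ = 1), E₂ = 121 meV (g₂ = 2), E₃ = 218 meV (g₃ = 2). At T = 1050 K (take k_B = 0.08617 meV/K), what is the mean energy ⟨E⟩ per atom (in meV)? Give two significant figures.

k_BT = 0.08617 × 1050 K = 90.48 meV.
Eᵢ/kT = 0.3924, 1.093, 1.337, 2.409.
Z = Σ gᵢe^(−Eᵢ/kT) = 1·e^(−0.3924) + 1·e^(−1.093) + 2·e^(−1.337) + 2·e^(−2.409) = 0.6754 + 0.3352 + 0.5253 + 0.1798 = 1.716.
⟨E⟩ = Σ Eᵢ gᵢe^(−Eᵢ/kT) / Z = (35.5·0.6754 + 98.9·0.3352 + 121·0.5253 + 218·0.1798) / 1.716 = 93 meV.

93 meV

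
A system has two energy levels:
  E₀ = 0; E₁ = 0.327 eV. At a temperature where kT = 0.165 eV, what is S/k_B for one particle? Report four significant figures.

Eᵢ/kT = 0, 1.98182.
Z = Σ e^(−Eᵢ/kT) = e^(−0) + e^(−1.98182) = 1.00000 + 0.137818 = 1.13782.
⟨E⟩ = Σ EᵢPᵢ = 0.0396077 eV.
S/k_B = ln Z + ⟨E⟩/kT = ln(1.13782) + 0.0396077/0.165 = 0.129114 + 0.240047 = 0.3692.

0.3692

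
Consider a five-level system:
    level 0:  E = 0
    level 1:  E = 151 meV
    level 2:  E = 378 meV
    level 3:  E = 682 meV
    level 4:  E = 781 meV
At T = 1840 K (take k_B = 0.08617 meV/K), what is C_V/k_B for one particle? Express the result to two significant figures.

k_BT = 0.08617 × 1840 K = 158.6 meV.
Eᵢ/kT = 0, 0.9521, 2.383, 4.300, 4.924.
Z = Σ e^(−Eᵢ/kT) = e^(−0) + e^(−0.9521) + e^(−2.383) + e^(−4.300) + e^(−4.924) = 1.000 + 0.3859 + 0.09227 + 0.01357 + 0.007270 = 1.499.
⟨E⟩ = 72.10 meV, ⟨E²⟩ = 21830 meV².
C_V/k_B = (⟨E²⟩ − ⟨E⟩²)/(kT)² = (21830 − 5198)/25150 = 0.66.

0.66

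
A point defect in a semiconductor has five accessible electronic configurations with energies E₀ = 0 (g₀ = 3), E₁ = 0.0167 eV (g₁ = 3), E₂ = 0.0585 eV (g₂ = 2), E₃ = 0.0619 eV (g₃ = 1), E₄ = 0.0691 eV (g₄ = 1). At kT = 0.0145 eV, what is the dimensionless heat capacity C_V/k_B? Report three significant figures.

Eᵢ/kT = 0, 1.1517, 4.0345, 4.2690, 4.7655.
Z = Σ gᵢe^(−Eᵢ/kT) = 3·e^(−0) + 3·e^(−1.1517) + 2·e^(−4.0345) + 1·e^(−4.2690) + 1·e^(−4.7655) = 3.0000 + 0.94830 + 0.035389 + 0.013996 + 0.0085186 = 4.0062.
⟨E⟩ = 0.0048330 eV, ⟨E²⟩ = 0.00011979 eV².
C_V/k_B = (⟨E²⟩ − ⟨E⟩²)/(kT)² = (0.00011979 − 0.000023358)/0.00021025 = 0.459.

0.459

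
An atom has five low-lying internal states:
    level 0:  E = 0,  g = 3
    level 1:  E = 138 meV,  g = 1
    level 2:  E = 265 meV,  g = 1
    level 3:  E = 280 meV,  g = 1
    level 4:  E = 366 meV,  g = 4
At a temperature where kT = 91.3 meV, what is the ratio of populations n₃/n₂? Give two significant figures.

n₃/n₂ = (g₃/g₂) exp[−(E₃−E₂)/kT] = (1/1) × exp(−(15 meV)/(91.3 meV)) = (1/1) × exp(-0.1643) = 0.85.

0.85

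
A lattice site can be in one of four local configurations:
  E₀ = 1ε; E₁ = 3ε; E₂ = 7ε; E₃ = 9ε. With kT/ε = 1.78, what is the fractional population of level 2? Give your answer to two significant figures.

Eᵢ/kT = 0.5618, 1.685, 3.933, 5.056.
Z = Σ e^(−Eᵢ/kT) = e^(−0.5618) + e^(−1.685) + e^(−3.933) + e^(−5.056) = 0.5702 + 0.1854 + 0.01958 + 0.006371 = 0.7816.
P₂ = e^(−E₂/kT) / Z = 0.01958/0.7816 = 0.025.

0.025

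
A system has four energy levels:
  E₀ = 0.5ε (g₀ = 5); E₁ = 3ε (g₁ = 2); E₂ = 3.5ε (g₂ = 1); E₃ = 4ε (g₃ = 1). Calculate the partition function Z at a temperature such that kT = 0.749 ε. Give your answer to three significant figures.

Eᵢ/kT = 0.66756, 4.0053, 4.6729, 5.3405.
Z = Σ gᵢe^(−Eᵢ/kT) = 5·e^(−0.66756) + 2·e^(−4.0053) + 1·e^(−4.6729) + 1·e^(−5.3405) = 2.5648 + 0.036438 + 0.0093451 + 0.0047935 = 2.6154.

Z = 2.62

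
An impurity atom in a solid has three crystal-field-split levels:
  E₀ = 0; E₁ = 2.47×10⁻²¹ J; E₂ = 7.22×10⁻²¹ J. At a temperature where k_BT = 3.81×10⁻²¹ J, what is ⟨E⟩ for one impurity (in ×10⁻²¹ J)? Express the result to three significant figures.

1.42 ×10⁻²¹ J

Eᵢ/kT = 0, 0.64829, 1.8950.
Z = Σ e^(−Eᵢ/kT) = e^(−0) + e^(−0.64829) + e^(−1.8950) = 1.0000 + 0.52294 + 0.15032 = 1.6733.
⟨E⟩ = Σ Eᵢ e^(−Eᵢ/kT) / Z = (0·1.0000 + 2.47·0.52294 + 7.22·0.15032) / 1.6733 = 1.42 ×10⁻²¹ J.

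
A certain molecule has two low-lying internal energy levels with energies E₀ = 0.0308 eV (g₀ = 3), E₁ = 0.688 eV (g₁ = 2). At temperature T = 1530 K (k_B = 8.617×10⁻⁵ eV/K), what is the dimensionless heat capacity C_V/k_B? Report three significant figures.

0.112

k_BT = 8.617×10⁻⁵ × 1530 K = 0.13184 eV.
Eᵢ/kT = 0.23362, 5.2184.
Z = Σ gᵢe^(−Eᵢ/kT) = 3·e^(−0.23362) + 2·e^(−5.2184) = 2.3750 + 0.010832 = 2.3858.
⟨E⟩ = 0.033784 eV, ⟨E²⟩ = 0.0030934 eV².
C_V/k_B = (⟨E²⟩ − ⟨E⟩²)/(kT)² = (0.0030934 − 0.0011414)/0.017382 = 0.112.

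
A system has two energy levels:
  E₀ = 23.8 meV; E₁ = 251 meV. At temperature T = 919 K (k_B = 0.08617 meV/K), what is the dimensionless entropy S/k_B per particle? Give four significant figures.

0.2093

k_BT = 0.08617 × 919 K = 79.1902 meV.
Eᵢ/kT = 0.300542, 3.16958.
Z = Σ e^(−Eᵢ/kT) = e^(−0.300542) + e^(−3.16958) = 0.740417 + 0.0420212 = 0.782438.
⟨E⟩ = Σ EᵢPᵢ = 36.0019 meV.
S/k_B = ln Z + ⟨E⟩/kT = ln(0.782438) + 36.0019/79.1902 = -0.245341 + 0.454626 = 0.2093.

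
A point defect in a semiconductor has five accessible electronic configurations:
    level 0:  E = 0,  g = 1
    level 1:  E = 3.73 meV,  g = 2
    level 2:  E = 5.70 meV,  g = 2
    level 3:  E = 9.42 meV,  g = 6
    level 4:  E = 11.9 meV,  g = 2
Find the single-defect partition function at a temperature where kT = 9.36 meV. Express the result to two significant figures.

Eᵢ/kT = 0, 0.3985, 0.6090, 1.006, 1.271.
Z = Σ gᵢe^(−Eᵢ/kT) = 1·e^(−0) + 2·e^(−0.3985) + 2·e^(−0.6090) + 6·e^(−1.006) + 2·e^(−1.271) = 1.000 + 1.343 + 1.088 + 2.194 + 0.5611 = 6.186.

Z = 6.2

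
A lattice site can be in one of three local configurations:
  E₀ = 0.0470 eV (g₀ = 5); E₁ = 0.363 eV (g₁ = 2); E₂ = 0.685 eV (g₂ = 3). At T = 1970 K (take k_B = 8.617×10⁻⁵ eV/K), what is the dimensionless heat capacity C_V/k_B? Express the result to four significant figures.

0.3594

k_BT = 8.617×10⁻⁵ × 1970 K = 0.169755 eV.
Eᵢ/kT = 0.276870, 2.13838, 4.03523.
Z = Σ gᵢe^(−Eᵢ/kT) = 5·e^(−0.276870) + 2·e^(−2.13838) + 3·e^(−4.03523) = 3.79077 + 0.235691 + 0.0530448 = 4.07951.
⟨E⟩ = 0.0735524 eV, ⟨E²⟩ = 0.0157667 eV².
C_V/k_B = (⟨E²⟩ − ⟨E⟩²)/(kT)² = (0.0157667 − 0.00540996)/0.0288168 = 0.3594.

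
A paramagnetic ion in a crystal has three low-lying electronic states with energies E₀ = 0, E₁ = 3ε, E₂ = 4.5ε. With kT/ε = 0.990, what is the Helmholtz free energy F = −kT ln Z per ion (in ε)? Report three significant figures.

-0.0567 ε

Eᵢ/kT = 0, 3.0303, 4.5455.
Z = Σ e^(−Eᵢ/kT) = e^(−0) + e^(−3.0303) + e^(−4.5455) = 1.0000 + 0.048301 + 0.010615 = 1.0589.
F = −kT ln Z = −0.990 × ln(1.0589) = −0.990 × 0.057231 = -0.0567 ε.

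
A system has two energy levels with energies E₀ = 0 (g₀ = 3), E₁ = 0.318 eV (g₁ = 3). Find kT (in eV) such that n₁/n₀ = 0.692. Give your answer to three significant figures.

n₁/n₀ = (g₁/g₀) exp[−(E₁−E₀)/kT] = 0.692.
⇒ (E₁−E₀)/kT = ln((3/3)/0.692) = ln(1.4451) = 0.36818.
kT = 0.318 eV / 0.36818 = 0.864 eV.

0.864 eV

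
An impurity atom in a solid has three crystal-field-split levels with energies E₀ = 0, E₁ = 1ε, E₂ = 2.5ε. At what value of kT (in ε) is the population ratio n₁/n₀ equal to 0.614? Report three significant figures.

2.05 ε

n₁/n₀ = exp[−(E₁−E₀)/kT] = 0.614.
⇒ (E₁−E₀)/kT = ln(1/0.614) = ln(1.6287) = 0.48778.
kT = 1ε / 0.48778 = 2.05 ε.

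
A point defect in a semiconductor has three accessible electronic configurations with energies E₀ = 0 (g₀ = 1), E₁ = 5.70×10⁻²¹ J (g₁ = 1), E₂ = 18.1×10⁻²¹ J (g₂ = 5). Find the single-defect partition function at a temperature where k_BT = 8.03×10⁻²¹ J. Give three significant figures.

Eᵢ/kT = 0, 0.70984, 2.2540.
Z = Σ gᵢe^(−Eᵢ/kT) = 1·e^(−0) + 1·e^(−0.70984) + 5·e^(−2.2540) = 1.0000 + 0.49172 + 0.52489 = 2.0166.

Z = 2.02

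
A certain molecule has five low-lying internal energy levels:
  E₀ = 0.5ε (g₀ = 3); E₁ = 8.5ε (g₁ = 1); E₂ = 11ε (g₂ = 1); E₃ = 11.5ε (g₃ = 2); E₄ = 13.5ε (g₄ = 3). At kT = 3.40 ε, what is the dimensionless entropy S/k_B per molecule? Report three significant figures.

Eᵢ/kT = 0.14706, 2.5000, 3.2353, 3.3824, 3.9706.
Z = Σ gᵢe^(−Eᵢ/kT) = 3·e^(−0.14706) + 1·e^(−2.5000) + 1·e^(−3.2353) + 2·e^(−3.3824) + 3·e^(−3.9706) = 2.5897 + 0.082085 + 0.039348 + 0.067932 + 0.056586 = 2.8357.
⟨E⟩ = Σ EᵢPᵢ = 1.4002 ε.
S/k_B = ln Z + ⟨E⟩/kT = ln(2.8357) + 1.4002/3.40 = 1.0423 + 0.41182 = 1.45.

1.45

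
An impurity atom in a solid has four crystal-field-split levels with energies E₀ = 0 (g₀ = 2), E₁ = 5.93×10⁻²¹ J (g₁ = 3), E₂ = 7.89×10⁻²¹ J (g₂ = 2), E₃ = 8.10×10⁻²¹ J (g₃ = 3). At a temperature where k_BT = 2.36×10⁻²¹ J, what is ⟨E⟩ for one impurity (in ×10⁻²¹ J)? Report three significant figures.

Eᵢ/kT = 0, 2.5127, 3.3432, 3.4322.
Z = Σ gᵢe^(−Eᵢ/kT) = 2·e^(−0) + 3·e^(−2.5127) + 2·e^(−3.3432) + 3·e^(−3.4322) = 2.0000 + 0.24315 + 0.070647 + 0.096947 = 2.4107.
⟨E⟩ = Σ Eᵢ gᵢe^(−Eᵢ/kT) / Z = (0·2.0000 + 5.93·0.24315 + 7.89·0.070647 + 8.10·0.096947) / 2.4107 = 1.16 ×10⁻²¹ J.

1.16 ×10⁻²¹ J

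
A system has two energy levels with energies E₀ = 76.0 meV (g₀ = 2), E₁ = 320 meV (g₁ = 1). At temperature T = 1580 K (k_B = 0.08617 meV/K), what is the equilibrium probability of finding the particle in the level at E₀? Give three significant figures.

k_BT = 0.08617 × 1580 K = 136.15 meV.
Eᵢ/kT = 0.55821, 2.3503.
Z = Σ gᵢe^(−Eᵢ/kT) = 2·e^(−0.55821) + 1·e^(−2.3503) = 1.1445 + 0.095341 = 1.2398.
P₀ = g₀ e^(−E₀/kT) / Z = 1.1445/1.2398 = 0.923.

0.923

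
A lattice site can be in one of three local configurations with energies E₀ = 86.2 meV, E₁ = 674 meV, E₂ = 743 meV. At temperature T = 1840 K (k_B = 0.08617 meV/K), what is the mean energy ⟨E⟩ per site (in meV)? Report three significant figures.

k_BT = 0.08617 × 1840 K = 158.55 meV.
Eᵢ/kT = 0.54368, 4.2510, 4.6862.
Z = Σ e^(−Eᵢ/kT) = e^(−0.54368) + e^(−4.2510) + e^(−4.6862) = 0.58061 + 0.014250 + 0.0092217 = 0.60408.
⟨E⟩ = Σ Eᵢ e^(−Eᵢ/kT) / Z = (86.2·0.58061 + 674·0.014250 + 743·0.0092217) / 0.60408 = 110 meV.

110 meV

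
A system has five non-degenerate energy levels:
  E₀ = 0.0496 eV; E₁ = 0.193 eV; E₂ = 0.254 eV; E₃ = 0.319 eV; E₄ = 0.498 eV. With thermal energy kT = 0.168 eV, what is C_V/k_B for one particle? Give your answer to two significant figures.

Eᵢ/kT = 0.2952, 1.149, 1.512, 1.899, 2.964.
Z = Σ e^(−Eᵢ/kT) = e^(−0.2952) + e^(−1.149) + e^(−1.512) + e^(−1.899) + e^(−2.964) = 0.7444 + 0.3170 + 0.2205 + 0.1497 + 0.05161 = 1.483.
⟨E⟩ = 0.1534 eV, ⟨E²⟩ = 0.03769 eV².
C_V/k_B = (⟨E²⟩ − ⟨E⟩²)/(kT)² = (0.03769 − 0.02353)/0.02822 = 0.50.

0.50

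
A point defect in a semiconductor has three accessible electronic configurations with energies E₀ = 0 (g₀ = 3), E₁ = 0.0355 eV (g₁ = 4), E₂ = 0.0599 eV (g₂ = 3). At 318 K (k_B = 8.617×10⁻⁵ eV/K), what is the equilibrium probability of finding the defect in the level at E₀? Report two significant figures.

0.68

k_BT = 8.617×10⁻⁵ × 318 K = 0.02740 eV.
Eᵢ/kT = 0, 1.296, 2.186.
Z = Σ gᵢe^(−Eᵢ/kT) = 3·e^(−0) + 4·e^(−1.296) + 3·e^(−2.186) = 3.000 + 1.094 + 0.3371 = 4.431.
P₀ = g₀ e^(−E₀/kT) / Z = 3.000/4.431 = 0.68.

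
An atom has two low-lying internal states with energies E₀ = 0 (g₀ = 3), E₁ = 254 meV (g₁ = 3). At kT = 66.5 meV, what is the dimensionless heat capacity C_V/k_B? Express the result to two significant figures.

Eᵢ/kT = 0, 3.820.
Z = Σ gᵢe^(−Eᵢ/kT) = 3·e^(−0) + 3·e^(−3.820) = 3.000 + 0.06578 = 3.066.
⟨E⟩ = 5.449 meV, ⟨E²⟩ = 1384 meV².
C_V/k_B = (⟨E²⟩ − ⟨E⟩²)/(kT)² = (1384 − 29.69)/4422 = 0.31.

0.31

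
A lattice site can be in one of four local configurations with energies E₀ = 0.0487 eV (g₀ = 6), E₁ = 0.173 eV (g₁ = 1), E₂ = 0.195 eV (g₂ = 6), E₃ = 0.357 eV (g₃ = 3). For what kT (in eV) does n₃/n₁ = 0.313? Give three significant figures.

n₃/n₁ = (g₃/g₁) exp[−(E₃−E₁)/kT] = 0.313.
⇒ (E₃−E₁)/kT = ln((3/1)/0.313) = ln(9.5847) = 2.2602.
kT = 0.184 eV / 2.2602 = 0.0814 eV.

0.0814 eV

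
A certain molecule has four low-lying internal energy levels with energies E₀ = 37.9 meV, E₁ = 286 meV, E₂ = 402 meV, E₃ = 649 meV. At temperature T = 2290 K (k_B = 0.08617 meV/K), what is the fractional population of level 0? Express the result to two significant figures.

0.67

k_BT = 0.08617 × 2290 K = 197.3 meV.
Eᵢ/kT = 0.1921, 1.450, 2.038, 3.289.
Z = Σ e^(−Eᵢ/kT) = e^(−0.1921) + e^(−1.450) + e^(−2.038) + e^(−3.289) = 0.8252 + 0.2346 + 0.1303 + 0.03729 = 1.227.
P₀ = e^(−E₀/kT) / Z = 0.8252/1.227 = 0.67.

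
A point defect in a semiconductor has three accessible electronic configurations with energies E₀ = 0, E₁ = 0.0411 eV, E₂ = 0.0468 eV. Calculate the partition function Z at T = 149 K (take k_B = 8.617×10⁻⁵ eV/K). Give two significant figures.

Z = 1.1

k_BT = 8.617×10⁻⁵ × 149 K = 0.01284 eV.
Eᵢ/kT = 0, 3.201, 3.645.
Z = Σ e^(−Eᵢ/kT) = e^(−0) + e^(−3.201) + e^(−3.645) = 1.000 + 0.04072 + 0.02612 = 1.067.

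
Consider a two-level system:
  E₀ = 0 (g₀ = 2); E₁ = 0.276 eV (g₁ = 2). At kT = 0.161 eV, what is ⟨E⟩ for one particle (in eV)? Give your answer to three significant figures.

Eᵢ/kT = 0, 1.7143.
Z = Σ gᵢe^(−Eᵢ/kT) = 2·e^(−0) + 2·e^(−1.7143) = 2.0000 + 0.36018 = 2.3602.
⟨E⟩ = Σ Eᵢ gᵢe^(−Eᵢ/kT) / Z = (0·2.0000 + 0.276·0.36018) / 2.3602 = 0.0421 eV.

0.0421 eV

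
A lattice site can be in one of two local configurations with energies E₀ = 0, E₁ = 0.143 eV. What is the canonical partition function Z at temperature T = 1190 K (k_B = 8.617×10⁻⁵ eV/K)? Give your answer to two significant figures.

Z = 1.2

k_BT = 8.617×10⁻⁵ × 1190 K = 0.1025 eV.
Eᵢ/kT = 0, 1.395.
Z = Σ e^(−Eᵢ/kT) = e^(−0) + e^(−1.395) = 1.000 + 0.2478 = 1.248.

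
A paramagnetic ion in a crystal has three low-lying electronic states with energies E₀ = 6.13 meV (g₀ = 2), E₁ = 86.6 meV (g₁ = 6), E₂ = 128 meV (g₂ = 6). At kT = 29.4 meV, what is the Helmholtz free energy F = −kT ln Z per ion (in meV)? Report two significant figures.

-21 meV

Eᵢ/kT = 0.2085, 2.946, 4.354.
Z = Σ gᵢe^(−Eᵢ/kT) = 2·e^(−0.2085) + 6·e^(−2.946) + 6·e^(−4.354) = 1.624 + 0.3153 + 0.07713 = 2.016.
F = −kT ln Z = −29.4 × ln(2.016) = −29.4 × 0.7011 = -21 meV.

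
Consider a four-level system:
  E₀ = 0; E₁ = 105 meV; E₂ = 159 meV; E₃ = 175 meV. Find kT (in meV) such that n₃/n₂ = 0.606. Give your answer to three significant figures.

31.9 meV

n₃/n₂ = exp[−(E₃−E₂)/kT] = 0.606.
⇒ (E₃−E₂)/kT = ln(1/0.606) = ln(1.6502) = 0.50090.
kT = 16 meV / 0.50090 = 31.9 meV.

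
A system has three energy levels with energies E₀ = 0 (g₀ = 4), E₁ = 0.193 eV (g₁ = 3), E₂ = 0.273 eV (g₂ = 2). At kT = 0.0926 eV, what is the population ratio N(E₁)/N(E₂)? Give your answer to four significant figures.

3.559

n₁/n₂ = (g₁/g₂) exp[−(E₁−E₂)/kT] = (3/2) × exp(−(-0.080 eV)/(0.0926 eV)) = (3/2) × exp(0.863931) = 3.559.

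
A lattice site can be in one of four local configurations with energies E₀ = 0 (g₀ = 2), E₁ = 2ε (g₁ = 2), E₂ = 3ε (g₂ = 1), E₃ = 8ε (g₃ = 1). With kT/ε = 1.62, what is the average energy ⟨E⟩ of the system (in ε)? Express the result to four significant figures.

Eᵢ/kT = 0, 1.23457, 1.85185, 4.93827.
Z = Σ gᵢe^(−Eᵢ/kT) = 2·e^(−0) + 2·e^(−1.23457) + 1·e^(−1.85185) + 1·e^(−4.93827) = 2.00000 + 0.581920 + 0.156947 + 0.00716699 = 2.74603.
⟨E⟩ = Σ Eᵢ gᵢe^(−Eᵢ/kT) / Z = (0·2.00000 + 2·0.581920 + 3·0.156947 + 8·0.00716699) / 2.74603 = 0.6162 ε.

0.6162 ε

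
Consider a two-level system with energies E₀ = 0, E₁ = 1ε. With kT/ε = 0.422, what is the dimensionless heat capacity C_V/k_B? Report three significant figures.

Eᵢ/kT = 0, 2.3697.
Z = Σ e^(−Eᵢ/kT) = e^(−0) + e^(−2.3697) = 1.0000 + 0.093509 = 1.0935.
⟨E⟩ = 0.085513 ε, ⟨E²⟩ = 0.085513 ε².
C_V/k_B = (⟨E²⟩ − ⟨E⟩²)/(kT)² = (0.085513 − 0.0073125)/0.17808 = 0.439.

0.439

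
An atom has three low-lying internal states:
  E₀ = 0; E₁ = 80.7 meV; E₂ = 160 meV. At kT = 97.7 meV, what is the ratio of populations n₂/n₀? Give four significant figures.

0.1944

n₂/n₀ = exp[−(E₂−E₀)/kT] = exp(−(160 meV)/(97.7 meV)) = exp(-1.63767) = 0.1944.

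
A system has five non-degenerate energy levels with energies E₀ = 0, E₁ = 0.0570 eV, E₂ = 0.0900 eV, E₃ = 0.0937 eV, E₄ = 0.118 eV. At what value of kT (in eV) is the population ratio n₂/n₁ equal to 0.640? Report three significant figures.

n₂/n₁ = exp[−(E₂−E₁)/kT] = 0.640.
⇒ (E₂−E₁)/kT = ln(1/0.640) = ln(1.5625) = 0.44629.
kT = 0.0330 eV / 0.44629 = 0.0739 eV.

0.0739 eV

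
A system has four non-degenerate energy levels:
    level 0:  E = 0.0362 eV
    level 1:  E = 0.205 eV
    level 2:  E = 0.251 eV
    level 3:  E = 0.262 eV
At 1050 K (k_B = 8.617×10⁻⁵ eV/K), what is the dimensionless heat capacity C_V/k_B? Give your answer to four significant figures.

0.8961

k_BT = 8.617×10⁻⁵ × 1050 K = 0.0904785 eV.
Eᵢ/kT = 0.400095, 2.26573, 2.77414, 2.89572.
Z = Σ e^(−Eᵢ/kT) = e^(−0.400095) + e^(−2.26573) + e^(−2.77414) + e^(−2.89572) = 0.670256 + 0.103754 + 0.0624031 + 0.0552592 = 0.891672.
⟨E⟩ = 0.0848674 eV, ⟨E²⟩ = 0.0145382 eV².
C_V/k_B = (⟨E²⟩ − ⟨E⟩²)/(kT)² = (0.0145382 − 0.00720248)/0.00818636 = 0.8961.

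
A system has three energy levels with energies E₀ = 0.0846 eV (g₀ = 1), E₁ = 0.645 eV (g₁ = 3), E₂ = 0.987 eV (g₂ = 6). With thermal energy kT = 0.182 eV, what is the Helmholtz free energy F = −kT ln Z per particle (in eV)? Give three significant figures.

0.0545 eV

Eᵢ/kT = 0.46484, 3.5440, 5.4231.
Z = Σ gᵢe^(−Eᵢ/kT) = 1·e^(−0.46484) + 3·e^(−3.5440) + 6·e^(−5.4231) = 0.62824 + 0.086693 + 0.026481 = 0.74141.
F = −kT ln Z = −0.182 × ln(0.74141) = −0.182 × -0.29920 = 0.0545 eV.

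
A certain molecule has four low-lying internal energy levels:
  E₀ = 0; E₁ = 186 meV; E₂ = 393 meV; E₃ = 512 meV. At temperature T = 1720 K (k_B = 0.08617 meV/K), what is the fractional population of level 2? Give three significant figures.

k_BT = 0.08617 × 1720 K = 148.21 meV.
Eᵢ/kT = 0, 1.2550, 2.6516, 3.4546.
Z = Σ e^(−Eᵢ/kT) = e^(−0) + e^(−1.2550) + e^(−2.6516) + e^(−3.4546) = 1.0000 + 0.28508 + 0.070538 + 0.031600 = 1.3872.
P₂ = e^(−E₂/kT) / Z = 0.070538/1.3872 = 0.0508.

0.0508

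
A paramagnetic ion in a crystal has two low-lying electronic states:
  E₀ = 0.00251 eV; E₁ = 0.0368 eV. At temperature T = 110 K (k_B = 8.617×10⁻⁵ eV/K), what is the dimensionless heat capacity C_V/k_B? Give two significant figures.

k_BT = 8.617×10⁻⁵ × 110 K = 0.009479 eV.
Eᵢ/kT = 0.2648, 3.882.
Z = Σ e^(−Eᵢ/kT) = e^(−0.2648) + e^(−3.882) = 0.7674 + 0.02061 = 0.7880.
⟨E⟩ = 0.003407 eV, ⟨E²⟩ = 0.00004156 eV².
C_V/k_B = (⟨E²⟩ − ⟨E⟩²)/(kT)² = (0.00004156 − 0.00001161)/0.00008985 = 0.33.

0.33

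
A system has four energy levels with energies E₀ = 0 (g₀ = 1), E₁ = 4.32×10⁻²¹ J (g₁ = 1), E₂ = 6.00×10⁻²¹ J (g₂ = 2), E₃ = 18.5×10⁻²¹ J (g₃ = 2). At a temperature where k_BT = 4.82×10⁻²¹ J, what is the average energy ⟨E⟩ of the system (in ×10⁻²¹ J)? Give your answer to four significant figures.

2.968 ×10⁻²¹ J

Eᵢ/kT = 0, 0.896266, 1.24481, 3.83817.
Z = Σ gᵢe^(−Eᵢ/kT) = 1·e^(−0) + 1·e^(−0.896266) + 2·e^(−1.24481) + 2·e^(−3.83817) = 1.00000 + 0.408091 + 0.575991 + 0.0430659 = 2.02715.
⟨E⟩ = Σ Eᵢ gᵢe^(−Eᵢ/kT) / Z = (0·1.00000 + 4.32·0.408091 + 6.00·0.575991 + 18.5·0.0430659) / 2.02715 = 2.968 ×10⁻²¹ J.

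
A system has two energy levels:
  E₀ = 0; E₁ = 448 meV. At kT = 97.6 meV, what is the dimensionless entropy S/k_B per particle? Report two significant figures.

0.056

Eᵢ/kT = 0, 4.590.
Z = Σ e^(−Eᵢ/kT) = e^(−0) + e^(−4.590) = 1.000 + 0.01015 = 1.010.
⟨E⟩ = Σ EᵢPᵢ = 4.502 meV.
S/k_B = ln Z + ⟨E⟩/kT = ln(1.010) + 4.502/97.6 = 0.009950 + 0.04613 = 0.056.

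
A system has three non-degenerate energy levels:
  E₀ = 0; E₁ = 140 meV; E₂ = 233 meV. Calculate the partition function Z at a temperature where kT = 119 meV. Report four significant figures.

Eᵢ/kT = 0, 1.17647, 1.95798.
Z = Σ e^(−Eᵢ/kT) = e^(−0) + e^(−1.17647) + e^(−1.95798) = 1.00000 + 0.308365 + 0.141143 = 1.44951.

Z = 1.450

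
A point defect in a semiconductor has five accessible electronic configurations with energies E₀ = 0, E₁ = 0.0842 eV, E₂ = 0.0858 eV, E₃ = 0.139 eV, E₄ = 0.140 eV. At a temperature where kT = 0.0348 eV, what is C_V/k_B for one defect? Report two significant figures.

1.1

Eᵢ/kT = 0, 2.420, 2.466, 3.994, 4.023.
Z = Σ e^(−Eᵢ/kT) = e^(−0) + e^(−2.420) + e^(−2.466) + e^(−3.994) + e^(−4.023) = 1.000 + 0.08892 + 0.08492 + 0.01843 + 0.01790 = 1.210.
⟨E⟩ = 0.01640 eV, ⟨E²⟩ = 0.001622 eV².
C_V/k_B = (⟨E²⟩ − ⟨E⟩²)/(kT)² = (0.001622 − 0.0002690)/0.001211 = 1.1.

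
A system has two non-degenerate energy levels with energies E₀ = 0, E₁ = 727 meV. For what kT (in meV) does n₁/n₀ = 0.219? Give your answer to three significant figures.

n₁/n₀ = exp[−(E₁−E₀)/kT] = 0.219.
⇒ (E₁−E₀)/kT = ln(1/0.219) = ln(4.5662) = 1.5187.
kT = 727 meV / 1.5187 = 479 meV.

479 meV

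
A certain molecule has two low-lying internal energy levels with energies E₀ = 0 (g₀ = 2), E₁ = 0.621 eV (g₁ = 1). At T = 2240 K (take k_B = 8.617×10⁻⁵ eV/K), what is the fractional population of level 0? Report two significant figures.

k_BT = 8.617×10⁻⁵ × 2240 K = 0.1930 eV.
Eᵢ/kT = 0, 3.218.
Z = Σ gᵢe^(−Eᵢ/kT) = 2·e^(−0) + 1·e^(−3.218) = 2.000 + 0.04004 = 2.040.
P₀ = g₀ e^(−E₀/kT) / Z = 2.000/2.040 = 0.98.

0.98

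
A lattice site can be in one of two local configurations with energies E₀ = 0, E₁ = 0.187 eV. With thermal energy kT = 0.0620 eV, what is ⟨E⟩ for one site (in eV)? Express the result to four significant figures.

Eᵢ/kT = 0, 3.01613.
Z = Σ e^(−Eᵢ/kT) = e^(−0) + e^(−3.01613) = 1.00000 + 0.0489904 = 1.04899.
⟨E⟩ = Σ Eᵢ e^(−Eᵢ/kT) / Z = (0·1.00000 + 0.187·0.0489904) / 1.04899 = 0.008733 eV.

0.008733 eV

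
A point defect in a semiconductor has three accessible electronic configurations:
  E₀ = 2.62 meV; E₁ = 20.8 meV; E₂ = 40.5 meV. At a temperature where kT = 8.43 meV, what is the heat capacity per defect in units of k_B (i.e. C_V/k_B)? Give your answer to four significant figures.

Eᵢ/kT = 0.310795, 2.46738, 4.80427.
Z = Σ e^(−Eᵢ/kT) = e^(−0.310795) + e^(−2.46738) + e^(−4.80427) = 0.732864 + 0.0848068 + 0.00819468 = 0.825865.
⟨E⟩ = 4.86274 meV, ⟨E²⟩ = 66.7940 meV².
C_V/k_B = (⟨E²⟩ − ⟨E⟩²)/(kT)² = (66.7940 − 23.6462)/71.0649 = 0.6072.

0.6072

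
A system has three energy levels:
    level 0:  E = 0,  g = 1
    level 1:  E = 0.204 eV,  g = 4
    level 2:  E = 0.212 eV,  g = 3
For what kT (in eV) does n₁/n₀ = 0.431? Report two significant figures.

0.092 eV

n₁/n₀ = (g₁/g₀) exp[−(E₁−E₀)/kT] = 0.431.
⇒ (E₁−E₀)/kT = ln((4/1)/0.431) = ln(9.281) = 2.228.
kT = 0.204 eV / 2.228 = 0.092 eV.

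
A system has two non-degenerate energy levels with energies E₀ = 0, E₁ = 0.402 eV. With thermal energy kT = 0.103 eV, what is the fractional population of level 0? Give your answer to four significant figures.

0.9802

Eᵢ/kT = 0, 3.90291.
Z = Σ e^(−Eᵢ/kT) = e^(−0) + e^(−3.90291) = 1.00000 + 0.0201831 = 1.02018.
P₀ = e^(−E₀/kT) / Z = 1.00000/1.02018 = 0.9802.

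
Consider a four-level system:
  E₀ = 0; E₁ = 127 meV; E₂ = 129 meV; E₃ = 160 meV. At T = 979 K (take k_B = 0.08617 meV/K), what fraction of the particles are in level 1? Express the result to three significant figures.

0.140

k_BT = 0.08617 × 979 K = 84.360 meV.
Eᵢ/kT = 0, 1.5055, 1.5292, 1.8966.
Z = Σ e^(−Eᵢ/kT) = e^(−0) + e^(−1.5055) + e^(−1.5292) + e^(−1.8966) = 1.0000 + 0.22191 + 0.21671 + 0.15008 = 1.5887.
P₁ = e^(−E₁/kT) / Z = 0.22191/1.5887 = 0.140.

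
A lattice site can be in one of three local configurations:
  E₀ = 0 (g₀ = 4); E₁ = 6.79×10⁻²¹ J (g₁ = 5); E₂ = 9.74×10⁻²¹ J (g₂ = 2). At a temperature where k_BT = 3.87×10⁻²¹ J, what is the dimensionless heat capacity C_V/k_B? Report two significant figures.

Eᵢ/kT = 0, 1.755, 2.517.
Z = Σ gᵢe^(−Eᵢ/kT) = 4·e^(−0) + 5·e^(−1.755) + 2·e^(−2.517) = 4.000 + 0.8645 + 0.1614 = 5.026.
⟨E⟩ = 1.481, ⟨E²⟩ = 10.98.
C_V/k_B = (⟨E²⟩ − ⟨E⟩²)/(kT)² = (10.98 − 2.193)/14.98 = 0.59.

0.59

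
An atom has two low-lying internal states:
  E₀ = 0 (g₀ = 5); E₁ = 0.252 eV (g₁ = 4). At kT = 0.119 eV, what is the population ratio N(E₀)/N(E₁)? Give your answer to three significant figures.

n₀/n₁ = (g₀/g₁) exp[−(E₀−E₁)/kT] = (5/4) × exp(−(-0.252 eV)/(0.119 eV)) = (5/4) × exp(2.1176) = 10.4.

10.4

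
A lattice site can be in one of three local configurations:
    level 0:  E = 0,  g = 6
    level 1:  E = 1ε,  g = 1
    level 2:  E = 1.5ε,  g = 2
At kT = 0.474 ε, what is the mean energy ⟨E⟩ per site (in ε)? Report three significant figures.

Eᵢ/kT = 0, 2.1097, 3.1646.
Z = Σ gᵢe^(−Eᵢ/kT) = 6·e^(−0) + 1·e^(−2.1097) + 2·e^(−3.1646) = 6.0000 + 0.12127 + 0.084462 = 6.2057.
⟨E⟩ = Σ Eᵢ gᵢe^(−Eᵢ/kT) / Z = (0·6.0000 + 1·0.12127 + 1.5·0.084462) / 6.2057 = 0.0400 ε.

0.0400 ε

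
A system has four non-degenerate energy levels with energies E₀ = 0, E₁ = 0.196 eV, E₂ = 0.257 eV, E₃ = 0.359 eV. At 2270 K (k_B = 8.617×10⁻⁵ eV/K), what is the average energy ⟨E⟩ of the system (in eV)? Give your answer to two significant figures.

k_BT = 8.617×10⁻⁵ × 2270 K = 0.1956 eV.
Eᵢ/kT = 0, 1.002, 1.314, 1.835.
Z = Σ e^(−Eᵢ/kT) = e^(−0) + e^(−1.002) + e^(−1.314) + e^(−1.835) = 1.000 + 0.3671 + 0.2687 + 0.1596 = 1.795.
⟨E⟩ = Σ Eᵢ e^(−Eᵢ/kT) / Z = (0·1.000 + 0.196·0.3671 + 0.257·0.2687 + 0.359·0.1596) / 1.795 = 0.11 eV.

0.11 eV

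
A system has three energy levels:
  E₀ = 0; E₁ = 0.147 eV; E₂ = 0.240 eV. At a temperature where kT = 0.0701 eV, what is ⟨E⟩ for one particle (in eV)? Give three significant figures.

0.0224 eV

Eᵢ/kT = 0, 2.0970, 3.4237.
Z = Σ e^(−Eᵢ/kT) = e^(−0) + e^(−2.0970) + e^(−3.4237) = 1.0000 + 0.12282 + 0.032592 = 1.1554.
⟨E⟩ = Σ Eᵢ e^(−Eᵢ/kT) / Z = (0·1.0000 + 0.147·0.12282 + 0.240·0.032592) / 1.1554 = 0.0224 eV.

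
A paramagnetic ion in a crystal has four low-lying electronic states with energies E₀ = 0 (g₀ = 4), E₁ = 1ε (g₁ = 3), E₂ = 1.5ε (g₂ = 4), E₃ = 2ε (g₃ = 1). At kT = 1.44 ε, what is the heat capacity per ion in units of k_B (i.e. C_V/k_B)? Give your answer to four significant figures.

Eᵢ/kT = 0, 0.694444, 1.04167, 1.38889.
Z = Σ gᵢe^(−Eᵢ/kT) = 4·e^(−0) + 3·e^(−0.694444) + 4·e^(−1.04167) + 1·e^(−1.38889) = 4.00000 + 1.49806 + 1.41146 + 0.249352 = 7.15887.
⟨E⟩ = 0.574665 ε, ⟨E²⟩ = 0.792199 ε².
C_V/k_B = (⟨E²⟩ − ⟨E⟩²)/(kT)² = (0.792199 − 0.330240)/2.07360 = 0.2228.

0.2228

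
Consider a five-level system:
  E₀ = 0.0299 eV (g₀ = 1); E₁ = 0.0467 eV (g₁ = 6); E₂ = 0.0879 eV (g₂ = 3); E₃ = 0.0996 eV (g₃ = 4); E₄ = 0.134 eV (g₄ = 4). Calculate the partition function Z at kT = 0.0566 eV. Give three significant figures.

Eᵢ/kT = 0.52827, 0.82509, 1.5530, 1.7597, 2.3675.
Z = Σ gᵢe^(−Eᵢ/kT) = 1·e^(−0.52827) + 6·e^(−0.82509) + 3·e^(−1.5530) + 4·e^(−1.7597) + 4·e^(−2.3675) = 0.58962 + 2.6292 + 0.63484 + 0.68839 + 0.37486 = 4.9169.

Z = 4.92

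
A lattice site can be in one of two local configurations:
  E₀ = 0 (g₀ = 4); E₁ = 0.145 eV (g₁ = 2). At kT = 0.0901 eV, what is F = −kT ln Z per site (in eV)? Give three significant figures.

-0.133 eV

Eᵢ/kT = 0, 1.6093.
Z = Σ gᵢe^(−Eᵢ/kT) = 4·e^(−0) + 2·e^(−1.6093) = 4.0000 + 0.40006 = 4.4001.
F = −kT ln Z = −0.0901 × ln(4.4001) = −0.0901 × 1.4816 = -0.133 eV.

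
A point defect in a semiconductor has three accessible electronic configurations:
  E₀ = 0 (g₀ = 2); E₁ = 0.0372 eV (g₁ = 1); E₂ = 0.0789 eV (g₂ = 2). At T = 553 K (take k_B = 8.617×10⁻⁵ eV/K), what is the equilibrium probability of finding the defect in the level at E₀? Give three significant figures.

0.704

k_BT = 8.617×10⁻⁵ × 553 K = 0.047652 eV.
Eᵢ/kT = 0, 0.78066, 1.6558.
Z = Σ gᵢe^(−Eᵢ/kT) = 2·e^(−0) + 1·e^(−0.78066) + 2·e^(−1.6558) = 2.0000 + 0.45810 + 0.38188 = 2.8400.
P₀ = g₀ e^(−E₀/kT) / Z = 2.0000/2.8400 = 0.704.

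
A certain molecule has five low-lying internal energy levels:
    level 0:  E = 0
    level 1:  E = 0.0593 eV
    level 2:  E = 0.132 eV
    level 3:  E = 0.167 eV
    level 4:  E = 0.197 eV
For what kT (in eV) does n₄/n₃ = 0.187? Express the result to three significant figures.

0.0179 eV

n₄/n₃ = exp[−(E₄−E₃)/kT] = 0.187.
⇒ (E₄−E₃)/kT = ln(1/0.187) = ln(5.3476) = 1.6766.
kT = 0.030 eV / 1.6766 = 0.0179 eV.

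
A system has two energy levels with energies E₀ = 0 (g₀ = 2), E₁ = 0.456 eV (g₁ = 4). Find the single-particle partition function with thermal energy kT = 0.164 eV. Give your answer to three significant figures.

Eᵢ/kT = 0, 2.7805.
Z = Σ gᵢe^(−Eᵢ/kT) = 2·e^(−0) + 4·e^(−2.7805) = 2.0000 + 0.24803 = 2.2480.

Z = 2.25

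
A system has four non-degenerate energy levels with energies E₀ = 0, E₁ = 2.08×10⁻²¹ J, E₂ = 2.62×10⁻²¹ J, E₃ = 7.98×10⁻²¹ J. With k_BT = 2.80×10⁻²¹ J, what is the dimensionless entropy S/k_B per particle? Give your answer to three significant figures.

1.12

Eᵢ/kT = 0, 0.74286, 0.93571, 2.8500.
Z = Σ e^(−Eᵢ/kT) = e^(−0) + e^(−0.74286) + e^(−0.93571) + e^(−2.8500) = 1.0000 + 0.47575 + 0.39231 + 0.057844 = 1.9259.
⟨E⟩ = Σ EᵢPᵢ = 1.2872 ×10⁻²¹ J.
S/k_B = ln Z + ⟨E⟩/kT = ln(1.9259) + 1.2872/2.80 = 0.65539 + 0.45971 = 1.12.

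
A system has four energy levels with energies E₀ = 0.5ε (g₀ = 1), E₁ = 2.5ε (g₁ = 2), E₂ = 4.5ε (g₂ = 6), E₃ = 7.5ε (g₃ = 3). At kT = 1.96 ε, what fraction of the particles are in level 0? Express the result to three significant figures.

Eᵢ/kT = 0.25510, 1.2755, 2.2959, 3.8265.
Z = Σ gᵢe^(−Eᵢ/kT) = 1·e^(−0.25510) + 2·e^(−1.2755) + 6·e^(−2.2959) + 3·e^(−3.8265) = 0.77484 + 0.55858 + 0.60402 + 0.065357 = 2.0028.
P₀ = g₀ e^(−E₀/kT) / Z = 0.77484/2.0028 = 0.387.

0.387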